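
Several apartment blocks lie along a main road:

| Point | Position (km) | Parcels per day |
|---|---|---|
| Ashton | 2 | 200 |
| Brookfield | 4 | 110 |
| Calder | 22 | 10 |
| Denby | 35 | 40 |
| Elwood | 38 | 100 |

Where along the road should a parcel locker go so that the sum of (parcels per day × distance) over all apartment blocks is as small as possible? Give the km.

For a sum of weighted absolute distances on a line, the optimum is the weighted median (not the mean). Total weight W = 460; half-weight = 230.
Sort by position and accumulate weight:
  km 2 (Ashton, w=200) → cum 200
  km 4 (Brookfield, w=110) → cum 310  ≥ 230 → median here
  km 22 (Calder, w=10) → cum 320
  km 35 (Denby, w=40) → cum 360
  km 38 (Elwood, w=100) → cum 460
Optimal location: km 4.

x = 4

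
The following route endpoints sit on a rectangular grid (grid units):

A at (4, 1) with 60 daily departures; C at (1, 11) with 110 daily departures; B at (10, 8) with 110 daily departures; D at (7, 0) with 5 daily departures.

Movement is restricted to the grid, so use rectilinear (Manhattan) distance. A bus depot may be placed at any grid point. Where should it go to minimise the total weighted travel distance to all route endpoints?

Manhattan distance separates: Σwᵢ(|x−xᵢ|+|y−yᵢ|) = Σwᵢ|x−xᵢ| + Σwᵢ|y−yᵢ|, so x and y are optimised independently as 1-D weighted medians.
Total weight W = 285; half = 142.5.
x-coordinate, sorted with cumulative weight:
  x=1 (C, w=110) cum 110
  x=4 (A, w=60) cum 170  ← median
  x=7 (D, w=5) cum 175
  x=10 (B, w=110) cum 285
⇒ x* = 4
y-coordinate, sorted with cumulative weight:
  y=0 (D, w=5) cum 5
  y=1 (A, w=60) cum 65
  y=8 (B, w=110) cum 175  ← median
  y=11 (C, w=110) cum 285
⇒ y* = 8

(4, 8)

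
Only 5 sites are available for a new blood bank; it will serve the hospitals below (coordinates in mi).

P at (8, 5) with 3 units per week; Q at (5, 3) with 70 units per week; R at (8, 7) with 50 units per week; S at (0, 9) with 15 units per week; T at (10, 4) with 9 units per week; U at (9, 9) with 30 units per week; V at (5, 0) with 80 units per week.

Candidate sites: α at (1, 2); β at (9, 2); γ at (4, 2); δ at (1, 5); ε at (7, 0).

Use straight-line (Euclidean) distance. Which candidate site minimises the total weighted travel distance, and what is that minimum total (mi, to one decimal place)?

Total weighted distance at each candidate:
  α (1, 2): total = 1607.3
  β (9, 2): total = 1312.0
  γ (4, 2): total = 1049.0
  δ (1, 5): total = 1622.0
  ε (7, 0): total = 1273.9
Minimum is at γ with total 1049.0 mi.

γ, total 1049.0 mi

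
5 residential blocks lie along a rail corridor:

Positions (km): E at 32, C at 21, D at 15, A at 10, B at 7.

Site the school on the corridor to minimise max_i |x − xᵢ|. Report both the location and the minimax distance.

The 1-center on a line is the midpoint of the two extreme points: leftmost at 7, rightmost at 32.
Optimal location = (7 + 32)/2 = 19.5; maximum distance = (32 − 7)/2 = 12.5.

location 19.5, max distance 12.5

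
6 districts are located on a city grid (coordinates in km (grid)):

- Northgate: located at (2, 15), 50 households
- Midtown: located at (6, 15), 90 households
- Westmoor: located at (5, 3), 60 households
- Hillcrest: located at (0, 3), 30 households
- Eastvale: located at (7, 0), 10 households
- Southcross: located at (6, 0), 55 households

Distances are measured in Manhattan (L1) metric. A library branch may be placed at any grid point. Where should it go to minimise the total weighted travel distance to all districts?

(6, 3)

Manhattan distance separates: Σwᵢ(|x−xᵢ|+|y−yᵢ|) = Σwᵢ|x−xᵢ| + Σwᵢ|y−yᵢ|, so x and y are optimised independently as 1-D weighted medians.
Total weight W = 295; half = 147.5.
x-coordinate, sorted with cumulative weight:
  x=0 (Hillcrest, w=30) cum 30
  x=2 (Northgate, w=50) cum 80
  x=5 (Westmoor, w=60) cum 140
  x=6 (Midtown, w=90) cum 230  ← median
  x=6 (Southcross, w=55) cum 285
  x=7 (Eastvale, w=10) cum 295
⇒ x* = 6
y-coordinate, sorted with cumulative weight:
  y=0 (Eastvale, w=10) cum 10
  y=0 (Southcross, w=55) cum 65
  y=3 (Westmoor, w=60) cum 125
  y=3 (Hillcrest, w=30) cum 155  ← median
  y=15 (Northgate, w=50) cum 205
  y=15 (Midtown, w=90) cum 295
⇒ y* = 3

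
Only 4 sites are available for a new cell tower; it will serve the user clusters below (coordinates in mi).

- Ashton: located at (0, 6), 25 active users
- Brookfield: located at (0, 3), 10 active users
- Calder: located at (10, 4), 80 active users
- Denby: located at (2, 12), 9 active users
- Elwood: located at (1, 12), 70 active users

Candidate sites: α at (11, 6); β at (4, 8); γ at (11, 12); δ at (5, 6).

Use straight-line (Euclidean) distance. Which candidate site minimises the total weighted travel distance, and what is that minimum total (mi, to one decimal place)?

β, total 1143.0 mi

Total weighted distance at each candidate:
  α (11, 6): total = 1481.6
  β (4, 8): total = 1143.0
  γ (11, 12): total = 1881.4
  δ (5, 6): total = 1179.3
Minimum is at β with total 1143.0 mi.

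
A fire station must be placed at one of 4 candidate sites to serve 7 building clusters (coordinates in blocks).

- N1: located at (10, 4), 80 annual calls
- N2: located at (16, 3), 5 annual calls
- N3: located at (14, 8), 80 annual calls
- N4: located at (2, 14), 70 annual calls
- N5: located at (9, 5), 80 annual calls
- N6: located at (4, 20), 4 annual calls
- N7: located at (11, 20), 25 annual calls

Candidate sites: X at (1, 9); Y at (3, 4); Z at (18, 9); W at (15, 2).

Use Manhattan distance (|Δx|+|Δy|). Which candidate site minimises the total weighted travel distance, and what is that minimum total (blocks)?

Total weighted distance at each candidate:
  X (1, 9): total = 4306
  Y (3, 4): total = 3828
  Z (18, 9): total = 4540
  W (15, 2): total = 4266
Minimum is at Y with total 3828 blocks.

Y, total 3828 blocks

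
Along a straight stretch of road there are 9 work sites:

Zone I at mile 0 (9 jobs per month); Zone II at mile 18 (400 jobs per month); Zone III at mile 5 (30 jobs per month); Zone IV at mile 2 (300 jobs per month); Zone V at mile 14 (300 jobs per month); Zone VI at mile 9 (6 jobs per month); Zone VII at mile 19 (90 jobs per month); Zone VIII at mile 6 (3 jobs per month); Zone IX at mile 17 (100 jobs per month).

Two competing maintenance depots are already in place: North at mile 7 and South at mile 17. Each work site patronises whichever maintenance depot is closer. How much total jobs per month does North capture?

348

The indifferent point is the midpoint (7+17)/2 = 12; work sites left of it (closer to North at 7) go to North, those right go to South.
  Zone I at 0 (w=9) → North
  Zone IV at 2 (w=300) → North
  Zone III at 5 (w=30) → North
  Zone VIII at 6 (w=3) → North
  Zone VI at 9 (w=6) → North
  Zone V at 14 (w=300) → South
  Zone IX at 17 (w=100) → South
  Zone II at 18 (w=400) → South
  Zone VII at 19 (w=90) → South
North captures 348; South captures 890.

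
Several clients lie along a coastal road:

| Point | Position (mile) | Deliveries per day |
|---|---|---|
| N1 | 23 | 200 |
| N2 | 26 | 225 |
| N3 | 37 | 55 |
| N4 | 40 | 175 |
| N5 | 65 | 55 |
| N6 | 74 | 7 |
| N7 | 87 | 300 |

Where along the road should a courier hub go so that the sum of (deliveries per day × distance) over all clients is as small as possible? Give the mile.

x = 40

For a sum of weighted absolute distances on a line, the optimum is the weighted median (not the mean). Total weight W = 1017; half-weight = 508.5.
Sort by position and accumulate weight:
  mile 23 (N1, w=200) → cum 200
  mile 26 (N2, w=225) → cum 425
  mile 37 (N3, w=55) → cum 480
  mile 40 (N4, w=175) → cum 655  ≥ 508.5 → median here
  mile 65 (N5, w=55) → cum 710
  mile 74 (N6, w=7) → cum 717
  mile 87 (N7, w=300) → cum 1017
Optimal location: mile 40.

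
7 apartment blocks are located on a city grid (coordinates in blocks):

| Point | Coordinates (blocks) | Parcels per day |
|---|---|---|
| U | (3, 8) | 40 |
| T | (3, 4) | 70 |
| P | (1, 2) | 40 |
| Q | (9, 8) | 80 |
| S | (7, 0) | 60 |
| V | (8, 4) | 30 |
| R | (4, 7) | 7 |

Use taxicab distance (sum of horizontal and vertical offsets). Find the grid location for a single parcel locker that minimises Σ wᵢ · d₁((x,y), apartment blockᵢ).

(7, 4)

Manhattan distance separates: Σwᵢ(|x−xᵢ|+|y−yᵢ|) = Σwᵢ|x−xᵢ| + Σwᵢ|y−yᵢ|, so x and y are optimised independently as 1-D weighted medians.
Total weight W = 327; half = 163.5.
x-coordinate, sorted with cumulative weight:
  x=1 (P, w=40) cum 40
  x=3 (U, w=40) cum 80
  x=3 (T, w=70) cum 150
  x=4 (R, w=7) cum 157
  x=7 (S, w=60) cum 217  ← median
  x=8 (V, w=30) cum 247
  x=9 (Q, w=80) cum 327
⇒ x* = 7
y-coordinate, sorted with cumulative weight:
  y=0 (S, w=60) cum 60
  y=2 (P, w=40) cum 100
  y=4 (T, w=70) cum 170  ← median
  y=4 (V, w=30) cum 200
  y=7 (R, w=7) cum 207
  y=8 (U, w=40) cum 247
  y=8 (Q, w=80) cum 327
⇒ y* = 4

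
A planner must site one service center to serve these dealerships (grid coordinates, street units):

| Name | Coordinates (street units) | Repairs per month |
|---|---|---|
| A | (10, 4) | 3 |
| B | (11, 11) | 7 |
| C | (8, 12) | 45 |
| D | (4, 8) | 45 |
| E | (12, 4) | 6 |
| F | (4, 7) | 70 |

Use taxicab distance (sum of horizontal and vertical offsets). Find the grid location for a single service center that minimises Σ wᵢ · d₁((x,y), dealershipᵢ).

Manhattan distance separates: Σwᵢ(|x−xᵢ|+|y−yᵢ|) = Σwᵢ|x−xᵢ| + Σwᵢ|y−yᵢ|, so x and y are optimised independently as 1-D weighted medians.
Total weight W = 176; half = 88.
x-coordinate, sorted with cumulative weight:
  x=4 (D, w=45) cum 45
  x=4 (F, w=70) cum 115  ← median
  x=8 (C, w=45) cum 160
  x=10 (A, w=3) cum 163
  x=11 (B, w=7) cum 170
  x=12 (E, w=6) cum 176
⇒ x* = 4
y-coordinate, sorted with cumulative weight:
  y=4 (A, w=3) cum 3
  y=4 (E, w=6) cum 9
  y=7 (F, w=70) cum 79
  y=8 (D, w=45) cum 124  ← median
  y=11 (B, w=7) cum 131
  y=12 (C, w=45) cum 176
⇒ y* = 8

(4, 8)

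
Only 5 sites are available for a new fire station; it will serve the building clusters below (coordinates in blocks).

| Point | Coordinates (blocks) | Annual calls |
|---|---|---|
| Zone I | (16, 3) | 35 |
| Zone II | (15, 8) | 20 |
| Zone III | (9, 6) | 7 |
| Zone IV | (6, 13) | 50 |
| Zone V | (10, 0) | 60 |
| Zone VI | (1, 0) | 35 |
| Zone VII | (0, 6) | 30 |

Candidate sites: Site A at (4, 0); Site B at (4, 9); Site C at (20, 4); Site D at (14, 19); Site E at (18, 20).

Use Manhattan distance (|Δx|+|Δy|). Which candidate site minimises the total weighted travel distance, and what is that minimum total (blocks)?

Site A, total 2497 blocks

Total weighted distance at each candidate:
  Site A (4, 0): total = 2497
  Site B (4, 9): total = 2756
  Site C (20, 4): total = 3901
  Site D (14, 19): total = 5006
  Site E (18, 20): total = 6011
Minimum is at Site A with total 2497 blocks.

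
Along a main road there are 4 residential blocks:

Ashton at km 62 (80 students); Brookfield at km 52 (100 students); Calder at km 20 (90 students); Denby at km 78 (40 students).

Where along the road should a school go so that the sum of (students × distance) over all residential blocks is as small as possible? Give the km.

x = 52

For a sum of weighted absolute distances on a line, the optimum is the weighted median (not the mean). Total weight W = 310; half-weight = 155.
Sort by position and accumulate weight:
  km 20 (Calder, w=90) → cum 90
  km 52 (Brookfield, w=100) → cum 190  ≥ 155 → median here
  km 62 (Ashton, w=80) → cum 270
  km 78 (Denby, w=40) → cum 310
Optimal location: km 52.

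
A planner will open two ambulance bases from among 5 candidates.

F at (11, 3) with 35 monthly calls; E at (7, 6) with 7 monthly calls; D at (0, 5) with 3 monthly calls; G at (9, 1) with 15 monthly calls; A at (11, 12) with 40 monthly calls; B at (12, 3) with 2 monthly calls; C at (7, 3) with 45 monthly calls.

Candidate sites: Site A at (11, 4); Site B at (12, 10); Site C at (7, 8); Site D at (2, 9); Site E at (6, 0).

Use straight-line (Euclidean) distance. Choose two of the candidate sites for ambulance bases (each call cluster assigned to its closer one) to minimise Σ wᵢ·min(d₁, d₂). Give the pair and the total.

Evaluate every pair (each demand assigned to the nearer of the two):
  {Site A, Site B}: total = 431.3
  {Site A, Site C}: total = 540.6
  {Site B, Site E}: total = 562.7
  {Site A, Site E}: total = 602.3
  {Site A, Site D}: total = 642.2
  {Site C, Site E}: total = 670.4
  {Site B, Site C}: total = 698.6
  {Site C, Site D}: total = 826.1
  {Site D, Site E}: total = 840.9
  {Site B, Site D}: total = 898.9
Best pair: {Site A, Site B} with total 431.3.

{Site A, Site B}, total 431.3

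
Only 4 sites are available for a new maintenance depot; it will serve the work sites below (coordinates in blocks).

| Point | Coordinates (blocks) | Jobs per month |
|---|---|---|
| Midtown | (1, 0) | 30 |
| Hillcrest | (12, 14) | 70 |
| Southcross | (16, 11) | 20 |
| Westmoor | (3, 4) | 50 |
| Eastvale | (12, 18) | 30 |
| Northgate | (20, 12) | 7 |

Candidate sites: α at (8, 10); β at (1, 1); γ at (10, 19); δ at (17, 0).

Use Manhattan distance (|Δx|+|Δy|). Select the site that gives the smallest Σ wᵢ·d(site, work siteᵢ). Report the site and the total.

α, total 2258 blocks

Total weighted distance at each candidate:
  α (8, 10): total = 2258
  β (1, 1): total = 3510
  γ (10, 19): total = 2919
  δ (17, 0): total = 3745
Minimum is at α with total 2258 blocks.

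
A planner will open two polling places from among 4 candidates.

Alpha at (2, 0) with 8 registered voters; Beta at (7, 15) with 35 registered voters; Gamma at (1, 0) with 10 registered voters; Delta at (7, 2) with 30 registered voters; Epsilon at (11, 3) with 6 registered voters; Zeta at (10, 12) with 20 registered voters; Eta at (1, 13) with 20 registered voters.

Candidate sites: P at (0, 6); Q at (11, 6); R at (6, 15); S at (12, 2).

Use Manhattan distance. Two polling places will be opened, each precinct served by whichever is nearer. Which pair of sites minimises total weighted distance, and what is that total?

{R, S}, total 703

Evaluate every pair (each demand assigned to the nearer of the two):
  {R, S}: total = 703
  {Q, R}: total = 853
  {P, R}: total = 863
  {P, Q}: total = 1147
  {P, S}: total = 1256
  {Q, S}: total = 1323
Best pair: {R, S} with total 703.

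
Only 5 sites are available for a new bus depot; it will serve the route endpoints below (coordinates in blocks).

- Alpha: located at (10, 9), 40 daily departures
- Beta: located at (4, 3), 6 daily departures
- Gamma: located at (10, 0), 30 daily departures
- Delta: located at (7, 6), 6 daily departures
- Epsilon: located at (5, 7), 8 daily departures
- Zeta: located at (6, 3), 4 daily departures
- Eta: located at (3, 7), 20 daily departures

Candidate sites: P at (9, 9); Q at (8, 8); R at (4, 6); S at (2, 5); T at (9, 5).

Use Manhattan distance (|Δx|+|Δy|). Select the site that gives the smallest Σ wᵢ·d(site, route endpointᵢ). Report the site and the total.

T, total 668 blocks

Total weighted distance at each candidate:
  P (9, 9): total = 680
  Q (8, 8): total = 672
  R (4, 6): total = 832
  S (2, 5): total = 1054
  T (9, 5): total = 668
Minimum is at T with total 668 blocks.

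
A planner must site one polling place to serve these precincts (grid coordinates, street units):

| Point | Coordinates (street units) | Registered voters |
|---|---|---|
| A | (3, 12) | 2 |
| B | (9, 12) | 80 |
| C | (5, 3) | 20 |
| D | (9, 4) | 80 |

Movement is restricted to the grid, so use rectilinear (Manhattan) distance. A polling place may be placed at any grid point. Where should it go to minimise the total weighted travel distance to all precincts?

Manhattan distance separates: Σwᵢ(|x−xᵢ|+|y−yᵢ|) = Σwᵢ|x−xᵢ| + Σwᵢ|y−yᵢ|, so x and y are optimised independently as 1-D weighted medians.
Total weight W = 182; half = 91.
x-coordinate, sorted with cumulative weight:
  x=3 (A, w=2) cum 2
  x=5 (C, w=20) cum 22
  x=9 (B, w=80) cum 102  ← median
  x=9 (D, w=80) cum 182
⇒ x* = 9
y-coordinate, sorted with cumulative weight:
  y=3 (C, w=20) cum 20
  y=4 (D, w=80) cum 100  ← median
  y=12 (A, w=2) cum 102
  y=12 (B, w=80) cum 182
⇒ y* = 4

(9, 4)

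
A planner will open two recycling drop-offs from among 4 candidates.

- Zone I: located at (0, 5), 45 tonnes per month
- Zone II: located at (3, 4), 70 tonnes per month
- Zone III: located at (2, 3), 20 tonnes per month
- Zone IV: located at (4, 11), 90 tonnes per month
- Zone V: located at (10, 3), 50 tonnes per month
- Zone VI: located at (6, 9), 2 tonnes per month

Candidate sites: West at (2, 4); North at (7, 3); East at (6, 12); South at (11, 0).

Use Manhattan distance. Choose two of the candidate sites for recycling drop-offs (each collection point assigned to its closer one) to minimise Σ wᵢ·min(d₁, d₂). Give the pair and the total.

Evaluate every pair (each demand assigned to the nearer of the two):
  {West, East}: total = 951
  {West, North}: total = 1199
  {West, South}: total = 1253
  {North, East}: total = 1281
  {North, South}: total = 2009
  {East, South}: total = 2071
Best pair: {West, East} with total 951.

{West, East}, total 951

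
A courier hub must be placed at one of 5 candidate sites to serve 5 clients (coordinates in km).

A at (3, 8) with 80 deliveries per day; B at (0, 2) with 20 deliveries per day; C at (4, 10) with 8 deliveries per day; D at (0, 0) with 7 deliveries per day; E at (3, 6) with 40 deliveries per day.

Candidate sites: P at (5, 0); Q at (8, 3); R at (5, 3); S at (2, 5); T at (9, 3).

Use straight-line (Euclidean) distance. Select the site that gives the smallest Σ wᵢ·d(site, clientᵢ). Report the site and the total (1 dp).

S, total 462.4 km

Total weighted distance at each candidate:
  P (5, 0): total = 1135.8
  Q (8, 3): total = 1084.5
  R (5, 3): total = 774.4
  S (2, 5): total = 462.4
  T (9, 3): total = 1209.5
Minimum is at S with total 462.4 km.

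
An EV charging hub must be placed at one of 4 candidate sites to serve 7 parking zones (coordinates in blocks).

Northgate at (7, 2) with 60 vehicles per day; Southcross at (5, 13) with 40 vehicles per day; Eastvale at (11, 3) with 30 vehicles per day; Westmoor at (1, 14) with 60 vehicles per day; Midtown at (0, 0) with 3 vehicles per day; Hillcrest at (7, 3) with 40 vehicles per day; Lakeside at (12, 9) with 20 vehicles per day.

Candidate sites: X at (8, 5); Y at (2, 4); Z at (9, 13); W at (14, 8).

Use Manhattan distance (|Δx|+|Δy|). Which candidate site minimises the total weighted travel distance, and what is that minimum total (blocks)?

Total weighted distance at each candidate:
  X (8, 5): total = 2109
  Y (2, 4): total = 2418
  Z (9, 13): total = 2526
  W (14, 8): total = 3326
Minimum is at X with total 2109 blocks.

X, total 2109 blocks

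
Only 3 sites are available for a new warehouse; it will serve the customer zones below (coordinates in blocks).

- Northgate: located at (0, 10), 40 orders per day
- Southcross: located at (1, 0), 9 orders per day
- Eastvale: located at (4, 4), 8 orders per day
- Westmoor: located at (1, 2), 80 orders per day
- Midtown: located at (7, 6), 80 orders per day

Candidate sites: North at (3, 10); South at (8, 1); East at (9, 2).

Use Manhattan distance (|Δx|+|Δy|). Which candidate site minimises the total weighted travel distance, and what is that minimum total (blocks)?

Total weighted distance at each candidate:
  North (3, 10): total = 1724
  South (8, 1): total = 1928
  East (9, 2): total = 1946
Minimum is at North with total 1724 blocks.

North, total 1724 blocks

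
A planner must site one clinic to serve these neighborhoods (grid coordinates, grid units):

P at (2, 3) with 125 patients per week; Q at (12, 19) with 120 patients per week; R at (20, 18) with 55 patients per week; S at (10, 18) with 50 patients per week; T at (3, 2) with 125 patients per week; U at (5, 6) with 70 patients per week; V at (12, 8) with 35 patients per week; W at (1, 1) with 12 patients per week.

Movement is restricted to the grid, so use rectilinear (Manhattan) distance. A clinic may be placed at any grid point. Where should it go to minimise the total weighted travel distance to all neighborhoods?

Manhattan distance separates: Σwᵢ(|x−xᵢ|+|y−yᵢ|) = Σwᵢ|x−xᵢ| + Σwᵢ|y−yᵢ|, so x and y are optimised independently as 1-D weighted medians.
Total weight W = 592; half = 296.
x-coordinate, sorted with cumulative weight:
  x=1 (W, w=12) cum 12
  x=2 (P, w=125) cum 137
  x=3 (T, w=125) cum 262
  x=5 (U, w=70) cum 332  ← median
  x=10 (S, w=50) cum 382
  x=12 (Q, w=120) cum 502
  x=12 (V, w=35) cum 537
  x=20 (R, w=55) cum 592
⇒ x* = 5
y-coordinate, sorted with cumulative weight:
  y=1 (W, w=12) cum 12
  y=2 (T, w=125) cum 137
  y=3 (P, w=125) cum 262
  y=6 (U, w=70) cum 332  ← median
  y=8 (V, w=35) cum 367
  y=18 (R, w=55) cum 422
  y=18 (S, w=50) cum 472
  y=19 (Q, w=120) cum 592
⇒ y* = 6

(5, 6)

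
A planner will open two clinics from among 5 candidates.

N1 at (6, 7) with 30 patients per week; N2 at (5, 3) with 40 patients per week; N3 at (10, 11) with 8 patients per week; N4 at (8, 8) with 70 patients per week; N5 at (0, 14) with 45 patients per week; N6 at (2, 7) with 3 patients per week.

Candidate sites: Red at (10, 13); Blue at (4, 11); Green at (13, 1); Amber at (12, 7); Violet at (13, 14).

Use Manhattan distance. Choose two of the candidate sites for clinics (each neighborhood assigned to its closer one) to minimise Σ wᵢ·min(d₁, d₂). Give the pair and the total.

Evaluate every pair (each demand assigned to the nearer of the two):
  {Blue, Amber}: total = 1271
  {Red, Blue}: total = 1379
  {Blue, Green}: total = 1411
  {Blue, Violet}: total = 1411
  {Red, Amber}: total = 1511
  {Amber, Violet}: total = 1633
  {Red, Green}: total = 1743
  {Green, Amber}: total = 1863
  {Red, Violet}: total = 1943
  {Green, Violet}: total = 2244
Best pair: {Blue, Amber} with total 1271.

{Blue, Amber}, total 1271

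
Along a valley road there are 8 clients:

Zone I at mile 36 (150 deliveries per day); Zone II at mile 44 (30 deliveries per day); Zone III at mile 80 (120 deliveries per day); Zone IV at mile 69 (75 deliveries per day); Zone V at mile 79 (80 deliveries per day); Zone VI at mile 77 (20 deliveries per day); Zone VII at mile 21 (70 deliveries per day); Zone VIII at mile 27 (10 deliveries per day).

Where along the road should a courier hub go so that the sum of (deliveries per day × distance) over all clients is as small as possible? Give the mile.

For a sum of weighted absolute distances on a line, the optimum is the weighted median (not the mean). Total weight W = 555; half-weight = 277.5.
Sort by position and accumulate weight:
  mile 21 (Zone VII, w=70) → cum 70
  mile 27 (Zone VIII, w=10) → cum 80
  mile 36 (Zone I, w=150) → cum 230
  mile 44 (Zone II, w=30) → cum 260
  mile 69 (Zone IV, w=75) → cum 335  ≥ 277.5 → median here
  mile 77 (Zone VI, w=20) → cum 355
  mile 79 (Zone V, w=80) → cum 435
  mile 80 (Zone III, w=120) → cum 555
Optimal location: mile 69.

x = 69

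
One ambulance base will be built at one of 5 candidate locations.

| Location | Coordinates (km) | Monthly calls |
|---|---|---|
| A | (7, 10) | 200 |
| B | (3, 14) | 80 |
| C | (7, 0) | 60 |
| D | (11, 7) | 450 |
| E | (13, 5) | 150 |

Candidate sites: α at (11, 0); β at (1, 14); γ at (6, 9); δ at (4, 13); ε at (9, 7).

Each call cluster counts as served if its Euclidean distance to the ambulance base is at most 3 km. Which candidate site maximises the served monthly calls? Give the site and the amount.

ε, covering 450

Coverage radius r = 3 km; a point is covered iff (Δx)²+(Δy)² ≤ 3² = 9.
  α (11, 0): covers {none} → 0
  β (1, 14): covers {B} → 80
  γ (6, 9): covers {A} → 200
  δ (4, 13): covers {B} → 80
  ε (9, 7): covers {D} → 450
Maximum coverage at ε: 450 monthly calls.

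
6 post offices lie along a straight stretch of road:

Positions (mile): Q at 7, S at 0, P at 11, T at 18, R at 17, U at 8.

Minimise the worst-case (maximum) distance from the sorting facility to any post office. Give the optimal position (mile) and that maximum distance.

The 1-center on a line is the midpoint of the two extreme points: leftmost at 0, rightmost at 18.
Optimal location = (0 + 18)/2 = 9; maximum distance = (18 − 0)/2 = 9.

location 9, max distance 9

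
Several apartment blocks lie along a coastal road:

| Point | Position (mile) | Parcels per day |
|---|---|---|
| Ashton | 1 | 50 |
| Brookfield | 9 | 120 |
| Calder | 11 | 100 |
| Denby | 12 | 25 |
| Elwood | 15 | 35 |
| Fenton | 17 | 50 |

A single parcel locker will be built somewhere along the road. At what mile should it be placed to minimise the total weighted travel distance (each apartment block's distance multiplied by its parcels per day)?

For a sum of weighted absolute distances on a line, the optimum is the weighted median (not the mean). Total weight W = 380; half-weight = 190.
Sort by position and accumulate weight:
  mile 1 (Ashton, w=50) → cum 50
  mile 9 (Brookfield, w=120) → cum 170
  mile 11 (Calder, w=100) → cum 270  ≥ 190 → median here
  mile 12 (Denby, w=25) → cum 295
  mile 15 (Elwood, w=35) → cum 330
  mile 17 (Fenton, w=50) → cum 380
Optimal location: mile 11.

x = 11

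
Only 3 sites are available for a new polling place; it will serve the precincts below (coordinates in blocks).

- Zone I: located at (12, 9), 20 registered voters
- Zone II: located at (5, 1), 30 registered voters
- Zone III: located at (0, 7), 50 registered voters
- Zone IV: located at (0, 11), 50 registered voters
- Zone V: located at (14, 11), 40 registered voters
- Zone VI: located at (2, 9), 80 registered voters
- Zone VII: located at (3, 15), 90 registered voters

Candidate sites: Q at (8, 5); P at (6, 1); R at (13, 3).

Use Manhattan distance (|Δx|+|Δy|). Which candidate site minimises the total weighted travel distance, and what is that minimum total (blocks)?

Total weighted distance at each candidate:
  Q (8, 5): total = 4200
  P (6, 1): total = 4920
  R (13, 3): total = 6040
Minimum is at Q with total 4200 blocks.

Q, total 4200 blocks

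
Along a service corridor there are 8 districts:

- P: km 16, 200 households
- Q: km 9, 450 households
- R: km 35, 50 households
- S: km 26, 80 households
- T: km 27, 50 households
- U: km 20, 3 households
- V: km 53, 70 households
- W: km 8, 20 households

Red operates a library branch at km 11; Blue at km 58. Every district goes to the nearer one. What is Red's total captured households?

The indifferent point is the midpoint (11+58)/2 = 34.5; districts left of it (closer to Red at 11) go to Red, those right go to Blue.
  W at 8 (w=20) → Red
  Q at 9 (w=450) → Red
  P at 16 (w=200) → Red
  U at 20 (w=3) → Red
  S at 26 (w=80) → Red
  T at 27 (w=50) → Red
  R at 35 (w=50) → Blue
  V at 53 (w=70) → Blue
Red captures 803; Blue captures 120.

803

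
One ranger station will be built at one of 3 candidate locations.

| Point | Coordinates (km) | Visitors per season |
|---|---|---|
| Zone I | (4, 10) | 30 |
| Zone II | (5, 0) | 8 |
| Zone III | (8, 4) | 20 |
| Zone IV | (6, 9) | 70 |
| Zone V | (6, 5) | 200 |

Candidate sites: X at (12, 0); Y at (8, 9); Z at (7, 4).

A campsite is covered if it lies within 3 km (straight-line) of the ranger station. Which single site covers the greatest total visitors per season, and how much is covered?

Z, covering 220

Coverage radius r = 3 km; a point is covered iff (Δx)²+(Δy)² ≤ 3² = 9.
  X (12, 0): covers {none} → 0
  Y (8, 9): covers {Zone IV} → 70
  Z (7, 4): covers {Zone III, Zone V} → 220
Maximum coverage at Z: 220 visitors per season.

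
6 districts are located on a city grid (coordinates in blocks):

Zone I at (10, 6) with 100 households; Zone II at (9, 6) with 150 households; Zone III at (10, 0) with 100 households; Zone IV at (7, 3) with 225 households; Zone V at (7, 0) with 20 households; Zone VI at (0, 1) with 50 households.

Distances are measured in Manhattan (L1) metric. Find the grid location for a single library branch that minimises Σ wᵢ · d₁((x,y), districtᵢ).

Manhattan distance separates: Σwᵢ(|x−xᵢ|+|y−yᵢ|) = Σwᵢ|x−xᵢ| + Σwᵢ|y−yᵢ|, so x and y are optimised independently as 1-D weighted medians.
Total weight W = 645; half = 322.5.
x-coordinate, sorted with cumulative weight:
  x=0 (Zone VI, w=50) cum 50
  x=7 (Zone IV, w=225) cum 275
  x=7 (Zone V, w=20) cum 295
  x=9 (Zone II, w=150) cum 445  ← median
  x=10 (Zone I, w=100) cum 545
  x=10 (Zone III, w=100) cum 645
⇒ x* = 9
y-coordinate, sorted with cumulative weight:
  y=0 (Zone III, w=100) cum 100
  y=0 (Zone V, w=20) cum 120
  y=1 (Zone VI, w=50) cum 170
  y=3 (Zone IV, w=225) cum 395  ← median
  y=6 (Zone I, w=100) cum 495
  y=6 (Zone II, w=150) cum 645
⇒ y* = 3

(9, 3)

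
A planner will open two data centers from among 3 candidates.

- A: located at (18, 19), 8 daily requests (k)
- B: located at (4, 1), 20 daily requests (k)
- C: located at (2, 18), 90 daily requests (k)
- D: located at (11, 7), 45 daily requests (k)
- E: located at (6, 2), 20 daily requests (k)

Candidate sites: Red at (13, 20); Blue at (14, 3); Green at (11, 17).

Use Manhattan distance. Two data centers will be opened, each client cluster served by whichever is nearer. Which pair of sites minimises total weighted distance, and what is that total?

Evaluate every pair (each demand assigned to the nearer of the two):
  {Blue, Green}: total = 1707
  {Red, Blue}: total = 1953
  {Red, Green}: total = 2258
Best pair: {Blue, Green} with total 1707.

{Blue, Green}, total 1707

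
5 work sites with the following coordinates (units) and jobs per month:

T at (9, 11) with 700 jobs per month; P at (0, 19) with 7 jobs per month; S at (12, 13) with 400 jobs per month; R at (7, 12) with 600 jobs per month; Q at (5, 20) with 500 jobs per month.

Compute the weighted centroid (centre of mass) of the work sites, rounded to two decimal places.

(8.07, 13.70)

The minimiser of Σwᵢ‖p−pᵢ‖² is the weighted centroid p* = (Σwᵢpᵢ)/(Σwᵢ).
Σwᵢ = 2207.
Σwᵢxᵢ = 700·9 + 7·0 + 400·12 + 600·7 + 500·5 = 17800.
Σwᵢyᵢ = 700·11 + 7·19 + 400·13 + 600·12 + 500·20 = 30233.
x* = 17800/2207 = 8.07, y* = 30233/2207 = 13.70.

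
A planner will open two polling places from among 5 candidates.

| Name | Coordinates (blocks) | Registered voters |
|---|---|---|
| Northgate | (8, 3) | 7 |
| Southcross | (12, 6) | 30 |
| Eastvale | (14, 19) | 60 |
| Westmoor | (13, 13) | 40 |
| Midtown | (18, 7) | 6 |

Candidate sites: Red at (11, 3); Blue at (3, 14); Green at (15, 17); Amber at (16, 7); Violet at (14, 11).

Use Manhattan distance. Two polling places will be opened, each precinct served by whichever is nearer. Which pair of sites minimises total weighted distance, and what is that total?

{Red, Green}, total 627

Evaluate every pair (each demand assigned to the nearer of the two):
  {Red, Green}: total = 627
  {Green, Violet}: total = 656
  {Green, Amber}: total = 666
  {Red, Violet}: total = 789
  {Amber, Violet}: total = 846
  {Blue, Violet}: total = 956
  {Blue, Green}: total = 1030
  {Red, Amber}: total = 1353
  {Blue, Amber}: total = 1446
  {Red, Blue}: total = 1607
Best pair: {Red, Green} with total 627.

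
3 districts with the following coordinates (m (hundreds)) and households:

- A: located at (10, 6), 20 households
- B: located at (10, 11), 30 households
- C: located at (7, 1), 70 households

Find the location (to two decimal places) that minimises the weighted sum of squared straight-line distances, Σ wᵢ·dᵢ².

The minimiser of Σwᵢ‖p−pᵢ‖² is the weighted centroid p* = (Σwᵢpᵢ)/(Σwᵢ).
Σwᵢ = 120.
Σwᵢxᵢ = 20·10 + 30·10 + 70·7 = 990.
Σwᵢyᵢ = 20·6 + 30·11 + 70·1 = 520.
x* = 990/120 = 8.25, y* = 520/120 = 4.33.

(8.25, 4.33)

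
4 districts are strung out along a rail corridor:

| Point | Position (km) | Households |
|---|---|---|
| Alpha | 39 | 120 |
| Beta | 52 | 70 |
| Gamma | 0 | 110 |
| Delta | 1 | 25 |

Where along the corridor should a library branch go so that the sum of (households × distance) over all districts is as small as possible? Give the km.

x = 39

For a sum of weighted absolute distances on a line, the optimum is the weighted median (not the mean). Total weight W = 325; half-weight = 162.5.
Sort by position and accumulate weight:
  km 0 (Gamma, w=110) → cum 110
  km 1 (Delta, w=25) → cum 135
  km 39 (Alpha, w=120) → cum 255  ≥ 162.5 → median here
  km 52 (Beta, w=70) → cum 325
Optimal location: km 39.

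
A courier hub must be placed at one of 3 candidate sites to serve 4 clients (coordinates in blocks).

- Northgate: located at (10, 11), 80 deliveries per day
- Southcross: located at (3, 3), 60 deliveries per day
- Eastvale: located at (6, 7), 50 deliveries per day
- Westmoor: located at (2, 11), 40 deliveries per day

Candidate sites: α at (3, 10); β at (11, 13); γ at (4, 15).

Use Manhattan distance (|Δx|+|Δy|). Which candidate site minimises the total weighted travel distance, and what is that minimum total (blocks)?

α, total 1440 blocks

Total weighted distance at each candidate:
  α (3, 10): total = 1440
  β (11, 13): total = 2310
  γ (4, 15): total = 2320
Minimum is at α with total 1440 blocks.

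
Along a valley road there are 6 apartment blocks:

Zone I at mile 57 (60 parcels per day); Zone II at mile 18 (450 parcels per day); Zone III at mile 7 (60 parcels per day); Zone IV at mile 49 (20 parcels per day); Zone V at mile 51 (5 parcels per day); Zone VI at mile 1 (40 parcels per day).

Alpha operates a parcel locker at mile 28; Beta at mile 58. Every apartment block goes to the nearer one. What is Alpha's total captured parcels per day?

The indifferent point is the midpoint (28+58)/2 = 43; apartment blocks left of it (closer to Alpha at 28) go to Alpha, those right go to Beta.
  Zone VI at 1 (w=40) → Alpha
  Zone III at 7 (w=60) → Alpha
  Zone II at 18 (w=450) → Alpha
  Zone IV at 49 (w=20) → Beta
  Zone V at 51 (w=5) → Beta
  Zone I at 57 (w=60) → Beta
Alpha captures 550; Beta captures 85.

550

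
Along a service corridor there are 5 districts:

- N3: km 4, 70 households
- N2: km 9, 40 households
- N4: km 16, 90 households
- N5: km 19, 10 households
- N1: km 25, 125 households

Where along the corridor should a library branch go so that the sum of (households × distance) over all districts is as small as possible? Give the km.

For a sum of weighted absolute distances on a line, the optimum is the weighted median (not the mean). Total weight W = 335; half-weight = 167.5.
Sort by position and accumulate weight:
  km 4 (N3, w=70) → cum 70
  km 9 (N2, w=40) → cum 110
  km 16 (N4, w=90) → cum 200  ≥ 167.5 → median here
  km 19 (N5, w=10) → cum 210
  km 25 (N1, w=125) → cum 335
Optimal location: km 16.

x = 16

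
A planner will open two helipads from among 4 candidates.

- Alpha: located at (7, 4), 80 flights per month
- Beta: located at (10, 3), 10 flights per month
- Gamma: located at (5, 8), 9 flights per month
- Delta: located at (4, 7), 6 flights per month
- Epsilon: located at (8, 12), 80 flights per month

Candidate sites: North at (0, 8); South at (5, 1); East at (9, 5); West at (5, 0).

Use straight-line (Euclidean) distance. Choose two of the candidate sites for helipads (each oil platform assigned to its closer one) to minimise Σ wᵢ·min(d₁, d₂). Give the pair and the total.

Evaluate every pair (each demand assigned to the nearer of the two):
  {North, East}: total = 836.7
  {South, East}: total = 844.2
  {East, West}: total = 844.2
  {North, South}: total = 1127.6
  {North, West}: total = 1201.4
  {South, West}: total = 1353.9
Best pair: {North, East} with total 836.7.

{North, East}, total 836.7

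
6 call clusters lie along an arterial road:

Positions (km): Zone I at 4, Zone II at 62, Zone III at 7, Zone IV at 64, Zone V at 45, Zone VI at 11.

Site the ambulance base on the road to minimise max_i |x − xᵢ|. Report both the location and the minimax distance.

location 34, max distance 30

The 1-center on a line is the midpoint of the two extreme points: leftmost at 4, rightmost at 64.
Optimal location = (4 + 64)/2 = 34; maximum distance = (64 − 4)/2 = 30.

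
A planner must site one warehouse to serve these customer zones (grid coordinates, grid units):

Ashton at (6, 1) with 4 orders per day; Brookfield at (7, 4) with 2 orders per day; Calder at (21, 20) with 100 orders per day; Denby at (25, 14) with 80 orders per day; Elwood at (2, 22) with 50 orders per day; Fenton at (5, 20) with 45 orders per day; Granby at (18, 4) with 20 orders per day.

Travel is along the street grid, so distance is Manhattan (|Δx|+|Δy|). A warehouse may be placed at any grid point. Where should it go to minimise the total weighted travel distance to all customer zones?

Manhattan distance separates: Σwᵢ(|x−xᵢ|+|y−yᵢ|) = Σwᵢ|x−xᵢ| + Σwᵢ|y−yᵢ|, so x and y are optimised independently as 1-D weighted medians.
Total weight W = 301; half = 150.5.
x-coordinate, sorted with cumulative weight:
  x=2 (Elwood, w=50) cum 50
  x=5 (Fenton, w=45) cum 95
  x=6 (Ashton, w=4) cum 99
  x=7 (Brookfield, w=2) cum 101
  x=18 (Granby, w=20) cum 121
  x=21 (Calder, w=100) cum 221  ← median
  x=25 (Denby, w=80) cum 301
⇒ x* = 21
y-coordinate, sorted with cumulative weight:
  y=1 (Ashton, w=4) cum 4
  y=4 (Brookfield, w=2) cum 6
  y=4 (Granby, w=20) cum 26
  y=14 (Denby, w=80) cum 106
  y=20 (Calder, w=100) cum 206  ← median
  y=20 (Fenton, w=45) cum 251
  y=22 (Elwood, w=50) cum 301
⇒ y* = 20

(21, 20)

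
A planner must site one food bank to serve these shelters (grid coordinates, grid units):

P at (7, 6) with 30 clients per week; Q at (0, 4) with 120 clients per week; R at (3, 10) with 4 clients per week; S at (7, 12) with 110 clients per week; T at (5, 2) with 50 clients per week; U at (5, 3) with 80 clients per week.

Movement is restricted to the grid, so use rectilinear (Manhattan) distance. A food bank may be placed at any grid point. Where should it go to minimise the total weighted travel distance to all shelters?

Manhattan distance separates: Σwᵢ(|x−xᵢ|+|y−yᵢ|) = Σwᵢ|x−xᵢ| + Σwᵢ|y−yᵢ|, so x and y are optimised independently as 1-D weighted medians.
Total weight W = 394; half = 197.
x-coordinate, sorted with cumulative weight:
  x=0 (Q, w=120) cum 120
  x=3 (R, w=4) cum 124
  x=5 (T, w=50) cum 174
  x=5 (U, w=80) cum 254  ← median
  x=7 (P, w=30) cum 284
  x=7 (S, w=110) cum 394
⇒ x* = 5
y-coordinate, sorted with cumulative weight:
  y=2 (T, w=50) cum 50
  y=3 (U, w=80) cum 130
  y=4 (Q, w=120) cum 250  ← median
  y=6 (P, w=30) cum 280
  y=10 (R, w=4) cum 284
  y=12 (S, w=110) cum 394
⇒ y* = 4

(5, 4)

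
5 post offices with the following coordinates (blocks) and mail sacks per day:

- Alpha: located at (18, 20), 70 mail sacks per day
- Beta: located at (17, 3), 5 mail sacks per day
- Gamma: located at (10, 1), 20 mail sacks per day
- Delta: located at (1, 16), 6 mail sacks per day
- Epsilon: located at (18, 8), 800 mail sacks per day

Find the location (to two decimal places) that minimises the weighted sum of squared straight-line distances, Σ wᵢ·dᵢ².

(17.70, 8.80)

The minimiser of Σwᵢ‖p−pᵢ‖² is the weighted centroid p* = (Σwᵢpᵢ)/(Σwᵢ).
Σwᵢ = 901.
Σwᵢxᵢ = 70·18 + 5·17 + 20·10 + 6·1 + 800·18 = 15951.
Σwᵢyᵢ = 70·20 + 5·3 + 20·1 + 6·16 + 800·8 = 7931.
x* = 15951/901 = 17.70, y* = 7931/901 = 8.80.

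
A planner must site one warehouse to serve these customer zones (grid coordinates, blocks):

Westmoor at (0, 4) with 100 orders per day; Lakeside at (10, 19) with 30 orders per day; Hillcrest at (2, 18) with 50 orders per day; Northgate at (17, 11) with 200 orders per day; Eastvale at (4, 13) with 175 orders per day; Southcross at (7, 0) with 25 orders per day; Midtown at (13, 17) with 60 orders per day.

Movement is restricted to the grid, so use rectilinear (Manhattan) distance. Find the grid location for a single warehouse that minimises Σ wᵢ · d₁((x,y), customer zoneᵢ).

Manhattan distance separates: Σwᵢ(|x−xᵢ|+|y−yᵢ|) = Σwᵢ|x−xᵢ| + Σwᵢ|y−yᵢ|, so x and y are optimised independently as 1-D weighted medians.
Total weight W = 640; half = 320.
x-coordinate, sorted with cumulative weight:
  x=0 (Westmoor, w=100) cum 100
  x=2 (Hillcrest, w=50) cum 150
  x=4 (Eastvale, w=175) cum 325  ← median
  x=7 (Southcross, w=25) cum 350
  x=10 (Lakeside, w=30) cum 380
  x=13 (Midtown, w=60) cum 440
  x=17 (Northgate, w=200) cum 640
⇒ x* = 4
y-coordinate, sorted with cumulative weight:
  y=0 (Southcross, w=25) cum 25
  y=4 (Westmoor, w=100) cum 125
  y=11 (Northgate, w=200) cum 325  ← median
  y=13 (Eastvale, w=175) cum 500
  y=17 (Midtown, w=60) cum 560
  y=18 (Hillcrest, w=50) cum 610
  y=19 (Lakeside, w=30) cum 640
⇒ y* = 11

(4, 11)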